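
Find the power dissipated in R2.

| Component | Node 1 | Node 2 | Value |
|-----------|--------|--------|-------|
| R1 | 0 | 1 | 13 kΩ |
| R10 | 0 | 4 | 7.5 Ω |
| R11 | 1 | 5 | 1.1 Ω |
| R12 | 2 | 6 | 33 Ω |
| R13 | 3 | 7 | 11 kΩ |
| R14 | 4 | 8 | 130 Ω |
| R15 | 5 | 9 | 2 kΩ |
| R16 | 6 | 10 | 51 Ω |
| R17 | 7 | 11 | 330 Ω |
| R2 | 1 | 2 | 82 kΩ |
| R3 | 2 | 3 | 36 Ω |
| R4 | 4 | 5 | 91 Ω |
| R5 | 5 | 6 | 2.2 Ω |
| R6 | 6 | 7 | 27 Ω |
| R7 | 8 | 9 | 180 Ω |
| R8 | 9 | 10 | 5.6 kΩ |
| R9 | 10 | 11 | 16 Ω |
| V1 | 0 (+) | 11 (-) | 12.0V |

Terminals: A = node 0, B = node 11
Nodal analysis, taking node 11 as the 0 V reference.
Source V1 fixes V_0 = 12 V.
KCL at each unknown node (sum of currents leaving = 0; resistances in Ω):
  Node 1: (V_1 - 12)/13000 + (V_1 - V_2)/82000 + (V_1 - V_5)/1.1 = 0
  Node 2: (V_2 - V_1)/82000 + (V_2 - V_3)/36 + (V_2 - V_6)/33 = 0
  Node 3: (V_3 - V_2)/36 + (V_3 - V_7)/11000 = 0
  Node 4: (V_4 - V_5)/91 + (V_4 - 12)/7.5 + (V_4 - V_8)/130 = 0
  Node 5: (V_5 - V_4)/91 + (V_5 - V_6)/2.2 + (V_5 - V_1)/1.1 + (V_5 - V_9)/2000 = 0
  Node 6: (V_6 - V_5)/2.2 + (V_6 - V_7)/27 + (V_6 - V_2)/33 + (V_6 - V_10)/51 = 0
  Node 7: (V_7 - V_6)/27 + (V_7 - V_3)/11000 + (V_7 - 0)/330 = 0
  Node 8: (V_8 - V_9)/180 + (V_8 - V_4)/130 = 0
  Node 9: (V_9 - V_8)/180 + (V_9 - V_10)/5600 + (V_9 - V_5)/2000 = 0
  Node 10: (V_10 - V_9)/5600 + (V_10 - 0)/16 + (V_10 - V_6)/51 = 0
Collecting terms (coefficients in siemens):
  0.9092·V_1 - 0.0000122·V_2 - 0.9091·V_5 = 0.0009231
  0.05809·V_2 - 0.0000122·V_1 - 0.02778·V_3 - 0.0303·V_6 = 0
  0.02787·V_3 - 0.02778·V_2 - 0.00009091·V_7 = 0
  0.152·V_4 - 0.01099·V_5 - 0.007692·V_8 = 1.6
  1.375·V_5 - 0.9091·V_1 - 0.01099·V_4 - 0.4545·V_6 - 0.0005·V_9 = 0
  0.5415·V_6 - 0.0303·V_2 - 0.4545·V_5 - 0.03704·V_7 - 0.01961·V_10 = 0
  0.04016·V_7 - 0.00009091·V_3 - 0.03704·V_6 = 0
  0.01325·V_8 - 0.007692·V_4 - 0.005556·V_9 = 0
  0.006234·V_9 - 0.0005·V_5 - 0.005556·V_8 - 0.0001786·V_10 = 0
  0.08229·V_10 - 0.01961·V_6 - 0.0001786·V_9 = 0
Solving these 10 simultaneous equations (Gaussian elimination) gives:
  V_1 = 4.6 V, V_2 = 4.427 V, V_3 = 4.426 V, V_4 = 11.41 V
  V_5 = 4.599 V, V_6 = 4.428 V, V_7 = 4.093 V, V_8 = 10.84 V
  V_9 = 10.06 V, V_10 = 1.077 V
I_R2 = (V_1 - V_2)/R2 = (4.6 - 4.427)/82000 = 0.000002114 A
P_R2 = I_R2² × R2 = (0.000002114)² × 82000 = 0.0000003666 W

Final answer: 3.666e-07 W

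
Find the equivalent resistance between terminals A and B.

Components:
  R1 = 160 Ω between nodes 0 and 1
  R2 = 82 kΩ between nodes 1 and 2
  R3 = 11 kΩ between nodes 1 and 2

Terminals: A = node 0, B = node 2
Reduce the network between node 0 (A) and node 2 (B) by series/parallel combination:
  Rp1 = R2 ‖ R3 (parallel, both between nodes 1 and 2) = 1/(1/82000 + 1/11000) = 9699 Ω
  Rs1 = R1 + Rp1 (series, joined only at node 1) = 160 + 9699 = 9859 Ω
R_eq = 9.859 kΩ

Final answer: 9.859 kΩ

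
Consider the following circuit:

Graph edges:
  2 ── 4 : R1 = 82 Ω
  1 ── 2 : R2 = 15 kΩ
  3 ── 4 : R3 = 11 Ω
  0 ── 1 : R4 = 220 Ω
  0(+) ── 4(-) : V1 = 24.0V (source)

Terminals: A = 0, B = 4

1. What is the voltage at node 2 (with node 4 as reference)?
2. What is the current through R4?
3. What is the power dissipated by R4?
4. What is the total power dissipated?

Nodal analysis, taking node 4 as the 0 V reference.
Source V1 fixes V_0 = 24 V.
KCL at each unknown node (sum of currents leaving = 0; resistances in Ω):
  Node 1: (V_1 - V_2)/15000 + (V_1 - 24)/220 = 0
  Node 2: (V_2 - 0)/82 + (V_2 - V_1)/15000 = 0
  Node 3: (V_3 - 0)/11 = 0
Collecting terms (coefficients in siemens):
  0.004612·V_1 - 0.00006667·V_2 = 0.1091
  0.01226·V_2 - 0.00006667·V_1 = 0
  0.09091·V_3 = 0
Solving these 3 simultaneous equations (Gaussian elimination) gives:
  V_1 = 23.65 V, V_2 = 0.1286 V, V_3 = 0 V
Part 1:
  Read off the nodal solution: V_2 = 0.1286 V
Part 2:
  I_R4 = (V_0 - V_1)/R4 = (24 - 23.65)/220 = 0.001568 A
  Magnitude: I_R4 = 0.001568 A
Part 3:
  I_R4 = (V_0 - V_1)/R4 = (24 - 23.65)/220 = 0.001568 A
  P_R4 = I_R4² × R4 = (0.001568)² × 220 = 0.0005412 W
Part 4:
  Power in each resistor, P = (ΔV)²/R:
    P_R1 = (0.1286 - 0)²/82 = 0.0002017 W
    P_R2 = (23.65 - 0.1286)²/15000 = 0.0369 W
    P_R3 = (0 - 0)²/11 = 0 W
    P_R4 = (24 - 23.65)²/220 = 0.0005412 W
  P_total = P_R1 + P_R2 + P_R3 + P_R4 = 0.03764 W

Final answers:
1. V_2 = 0.1286 V
2. I_R4 = 0.001568 A
3. P_R4 = 0.0005412 W
4. P_total = 0.03764 W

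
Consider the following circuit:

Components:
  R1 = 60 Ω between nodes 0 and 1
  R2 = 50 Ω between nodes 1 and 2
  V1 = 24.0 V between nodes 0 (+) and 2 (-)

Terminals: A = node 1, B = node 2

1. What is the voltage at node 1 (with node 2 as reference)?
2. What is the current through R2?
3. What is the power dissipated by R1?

Nodal analysis, taking node 2 as the 0 V reference.
Source V1 fixes V_0 = 24 V.
KCL at each unknown node (sum of currents leaving = 0; resistances in Ω):
  Node 1: (V_1 - 24)/60 + (V_1 - 0)/50 = 0
Collecting terms: 0.03667 × V_1 = 0.4  =>  V_1 = 10.91 V
Part 1:
  Read off the nodal solution: V_1 = 10.91 V
Part 2:
  I_R2 = (V_1 - V_2)/R2 = (10.91 - 0)/50 = 0.2182 A
  Magnitude: I_R2 = 0.2182 A
Part 3:
  I_R1 = (V_0 - V_1)/R1 = (24 - 10.91)/60 = 0.2182 A
  P_R1 = I_R1² × R1 = (0.2182)² × 60 = 2.856 W

Final answers:
1. V_1 = 10.91 V
2. I_R2 = 0.2182 A
3. P_R1 = 2.856 W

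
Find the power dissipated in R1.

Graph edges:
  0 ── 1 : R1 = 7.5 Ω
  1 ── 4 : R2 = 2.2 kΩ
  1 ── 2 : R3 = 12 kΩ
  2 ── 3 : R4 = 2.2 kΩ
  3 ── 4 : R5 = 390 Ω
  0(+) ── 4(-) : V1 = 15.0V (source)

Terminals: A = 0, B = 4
Nodal analysis, taking node 4 as the 0 V reference.
Source V1 fixes V_0 = 15 V.
KCL at each unknown node (sum of currents leaving = 0; resistances in Ω):
  Node 1: (V_1 - 15)/7.5 + (V_1 - 0)/2200 + (V_1 - V_2)/12000 = 0
  Node 2: (V_2 - V_1)/12000 + (V_2 - V_3)/2200 = 0
  Node 3: (V_3 - V_2)/2200 + (V_3 - 0)/390 = 0
Collecting terms (coefficients in siemens):
  0.1339·V_1 - 0.00008333·V_2 = 2
  0.0005379·V_2 - 0.00008333·V_1 - 0.0004545·V_3 = 0
  0.003019·V_3 - 0.0004545·V_2 = 0
Solving these 3 simultaneous equations (Gaussian elimination) gives:
  V_1 = 14.94 V, V_2 = 2.652 V, V_3 = 0.3994 V
I_R1 = (V_0 - V_1)/R1 = (15 - 14.94)/7.5 = 0.007816 A
P_R1 = I_R1² × R1 = (0.007816)² × 7.5 = 0.0004581 W

Final answer: 0.0004581 W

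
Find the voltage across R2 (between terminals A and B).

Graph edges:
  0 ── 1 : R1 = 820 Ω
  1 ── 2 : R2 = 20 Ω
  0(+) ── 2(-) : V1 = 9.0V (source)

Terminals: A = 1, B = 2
R1 and R2 are in series across V1 (node 0 → node 1 → node 2), and the output A–B is taken across R2, so this is a voltage divider.
Series current: I = V1/(R1 + R2) = 9/(820 + 20) = 9/840 = 0.01071 A
V_R2 = I × R2 = V1 × R2/(R1 + R2) = 9 × 20/840 = 0.2143 V

Final answer: 0.2143 V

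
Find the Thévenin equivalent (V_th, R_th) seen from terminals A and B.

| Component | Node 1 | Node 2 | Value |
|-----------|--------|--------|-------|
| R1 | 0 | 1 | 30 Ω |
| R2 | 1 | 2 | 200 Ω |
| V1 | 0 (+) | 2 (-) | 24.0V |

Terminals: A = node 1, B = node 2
Step 1 — V_th is the open-circuit voltage V_A - V_B (nothing connected across the terminals).
Nodal analysis, taking node 2 as the 0 V reference.
Source V1 fixes V_0 = 24 V.
KCL at each unknown node (sum of currents leaving = 0; resistances in Ω):
  Node 1: (V_1 - 24)/30 + (V_1 - 0)/200 = 0
Collecting terms: 0.03833 × V_1 = 0.8  =>  V_1 = 20.87 V
V_th = V_1 - V_2 = 20.87 - 0 = 20.87 V
Step 2 — R_th: zero the source — replace V1 by a short circuit (node 2 merges into node 0) — and find the resistance seen between A (node 1) and B (node 0).
Reduce the network between node 1 (A) and node 0 (B) by series/parallel combination:
  Rp1 = R1 ‖ R2 (parallel, both between nodes 0 and 1) = 1/(1/30 + 1/200) = 26.09 Ω
R_th = 26.09 Ω

Final answer: V_th = 20.87 V, R_th = 26.09 Ω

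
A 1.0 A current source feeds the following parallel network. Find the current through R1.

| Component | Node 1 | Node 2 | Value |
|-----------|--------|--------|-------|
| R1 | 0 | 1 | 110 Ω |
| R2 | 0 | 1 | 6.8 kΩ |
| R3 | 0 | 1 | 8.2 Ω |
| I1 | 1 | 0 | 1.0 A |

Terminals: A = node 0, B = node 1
All resistors sit directly between nodes 0 and 1, so they are in parallel and share one voltage V; the full source current 1 A splits among them.
1/R_par = 1/110 + 1/6800 + 1/8.2 = 0.1312 S  =>  R_par = 7.623 Ω
V = I × R_par = 1 × 7.623 = 7.623 V
I_R1 = V/R1 = 7.623/110 = 0.0693 A

Final answer: 0.0693 A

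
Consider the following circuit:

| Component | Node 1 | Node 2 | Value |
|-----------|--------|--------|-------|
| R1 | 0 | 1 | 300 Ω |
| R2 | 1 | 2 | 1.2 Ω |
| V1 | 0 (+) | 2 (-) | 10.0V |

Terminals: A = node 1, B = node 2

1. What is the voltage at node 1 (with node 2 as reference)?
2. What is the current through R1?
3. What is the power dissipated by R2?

Nodal analysis, taking node 2 as the 0 V reference.
Source V1 fixes V_0 = 10 V.
KCL at each unknown node (sum of currents leaving = 0; resistances in Ω):
  Node 1: (V_1 - 10)/300 + (V_1 - 0)/1.2 = 0
Collecting terms: 0.8367 × V_1 = 0.03333  =>  V_1 = 0.03984 V
Part 1:
  Read off the nodal solution: V_1 = 0.03984 V
Part 2:
  I_R1 = (V_0 - V_1)/R1 = (10 - 0.03984)/300 = 0.0332 A
  Magnitude: I_R1 = 0.0332 A
Part 3:
  I_R2 = (V_1 - V_2)/R2 = (0.03984 - 0)/1.2 = 0.0332 A
  P_R2 = I_R2² × R2 = (0.0332)² × 1.2 = 0.001323 W

Final answers:
1. V_1 = 0.03984 V
2. I_R1 = 0.0332 A
3. P_R2 = 0.001323 W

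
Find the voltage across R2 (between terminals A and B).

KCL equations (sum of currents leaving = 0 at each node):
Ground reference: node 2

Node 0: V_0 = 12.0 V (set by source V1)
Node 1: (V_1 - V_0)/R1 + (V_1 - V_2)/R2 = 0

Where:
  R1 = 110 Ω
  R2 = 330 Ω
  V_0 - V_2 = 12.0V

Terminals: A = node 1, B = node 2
R1 and R2 are in series across V1 (node 0 → node 1 → node 2), and the output A–B is taken across R2, so this is a voltage divider.
Series current: I = V1/(R1 + R2) = 12/(110 + 330) = 12/440 = 0.02727 A
V_R2 = I × R2 = V1 × R2/(R1 + R2) = 12 × 330/440 = 9 V

Final answer: 9 V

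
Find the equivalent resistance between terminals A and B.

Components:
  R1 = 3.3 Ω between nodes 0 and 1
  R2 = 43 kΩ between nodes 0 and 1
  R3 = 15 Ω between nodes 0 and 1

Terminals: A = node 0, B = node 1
Reduce the network between node 0 (A) and node 1 (B) by series/parallel combination:
  Rp1 = R1 ‖ R2 ‖ R3 (parallel, all between nodes 0 and 1) = 1/(1/3.3 + 1/43000 + 1/15) = 2.705 Ω
R_eq = 2.705 Ω

Final answer: 2.705 Ω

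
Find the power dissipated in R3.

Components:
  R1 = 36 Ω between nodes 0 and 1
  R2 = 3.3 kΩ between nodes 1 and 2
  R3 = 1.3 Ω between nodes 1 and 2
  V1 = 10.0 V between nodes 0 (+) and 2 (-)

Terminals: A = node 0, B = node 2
Nodal analysis, taking node 2 as the 0 V reference.
Source V1 fixes V_0 = 10 V.
KCL at each unknown node (sum of currents leaving = 0; resistances in Ω):
  Node 1: (V_1 - 10)/36 + (V_1 - 0)/3300 + (V_1 - 0)/1.3 = 0
Collecting terms: 0.7973 × V_1 = 0.2778  =>  V_1 = 0.3484 V
I_R3 = (V_1 - V_2)/R3 = (0.3484 - 0)/1.3 = 0.268 A
P_R3 = I_R3² × R3 = (0.268)² × 1.3 = 0.09337 W

Final answer: 0.09337 W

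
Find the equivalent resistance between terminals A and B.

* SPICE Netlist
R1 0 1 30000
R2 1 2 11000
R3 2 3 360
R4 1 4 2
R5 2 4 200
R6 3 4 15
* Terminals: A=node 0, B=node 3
The network is not a plain series/parallel combination. Inject a 1 A test current into terminal A (node 0) and return it from terminal B (node 3); then R_eq = V_A / (1 A).
Nodal analysis, taking node 3 as the 0 V reference.
Current source I_test pushes 1 A into node 0 and draws it out of node 3.
KCL at each unknown node (sum of currents leaving = 0; resistances in Ω):
  Node 0: (V_0 - V_1)/30000 - 1 = 0
  Node 1: (V_1 - V_0)/30000 + (V_1 - V_2)/11000 + (V_1 - V_4)/2 = 0
  Node 2: (V_2 - V_1)/11000 + (V_2 - 0)/360 + (V_2 - V_4)/200 = 0
  Node 4: (V_4 - V_1)/2 + (V_4 - V_2)/200 + (V_4 - 0)/15 = 0
Collecting terms (coefficients in siemens):
  0.00003333·V_0 - 0.00003333·V_1 = 1
  0.5001·V_1 - 0.00003333·V_0 - 0.00009091·V_2 - 0.5·V_4 = 0
  0.007869·V_2 - 0.00009091·V_1 - 0.005·V_4 = 0
  0.5717·V_4 - 0.5·V_1 - 0.005·V_2 = 0
Solving these 4 simultaneous equations (Gaussian elimination) gives:
  V_0 = 30020 V, V_1 = 16.6 V, V_2 = 9.472 V, V_4 = 14.61 V
R_eq = V_0 / 1 A = 30020 Ω = 30.02 kΩ

Final answer: 30.02 kΩ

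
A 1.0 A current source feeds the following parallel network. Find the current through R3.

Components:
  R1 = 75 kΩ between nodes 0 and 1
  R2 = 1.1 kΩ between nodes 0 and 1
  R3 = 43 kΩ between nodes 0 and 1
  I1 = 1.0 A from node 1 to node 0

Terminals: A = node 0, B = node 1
All resistors sit directly between nodes 0 and 1, so they are in parallel and share one voltage V; the full source current 1 A splits among them.
1/R_par = 1/75000 + 1/1100 + 1/43000 = 0.0009457 S  =>  R_par = 1057 Ω
V = I × R_par = 1 × 1057 = 1057 V
I_R3 = V/R3 = 1057/43000 = 0.02459 A

Final answer: 0.02459 A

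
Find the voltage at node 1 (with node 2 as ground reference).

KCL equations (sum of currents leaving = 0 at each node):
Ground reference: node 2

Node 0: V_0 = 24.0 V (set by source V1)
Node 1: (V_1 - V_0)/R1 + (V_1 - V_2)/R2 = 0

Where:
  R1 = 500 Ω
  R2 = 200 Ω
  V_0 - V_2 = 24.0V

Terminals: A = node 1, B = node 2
Nodal analysis, taking node 2 as the 0 V reference.
Source V1 fixes V_0 = 24 V.
KCL at each unknown node (sum of currents leaving = 0; resistances in Ω):
  Node 1: (V_1 - 24)/500 + (V_1 - 0)/200 = 0
Collecting terms: 0.007 × V_1 = 0.048  =>  V_1 = 6.857 V
The requested potential is V_1 = 6.857 V.

Final answer: V_1 = 6.857 V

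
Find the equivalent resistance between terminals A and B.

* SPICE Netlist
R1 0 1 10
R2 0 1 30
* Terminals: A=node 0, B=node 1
Reduce the network between node 0 (A) and node 1 (B) by series/parallel combination:
  Rp1 = R1 ‖ R2 (parallel, both between nodes 0 and 1) = 1/(1/10 + 1/30) = 7.5 Ω
R_eq = 7.5 Ω

Final answer: 7.5 Ω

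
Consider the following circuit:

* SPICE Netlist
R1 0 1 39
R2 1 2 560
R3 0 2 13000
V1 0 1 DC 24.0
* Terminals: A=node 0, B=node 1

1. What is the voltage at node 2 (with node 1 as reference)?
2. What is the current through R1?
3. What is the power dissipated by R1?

Nodal analysis, taking node 1 as the 0 V reference.
Source V1 fixes V_0 = 24 V.
KCL at each unknown node (sum of currents leaving = 0; resistances in Ω):
  Node 2: (V_2 - 0)/560 + (V_2 - 24)/13000 = 0
Collecting terms: 0.001863 × V_2 = 0.001846  =>  V_2 = 0.9912 V
Part 1:
  Read off the nodal solution: V_2 = 0.9912 V
Part 2:
  I_R1 = (V_0 - V_1)/R1 = (24 - 0)/39 = 0.6154 A
  Magnitude: I_R1 = 0.6154 A
Part 3:
  I_R1 = (V_0 - V_1)/R1 = (24 - 0)/39 = 0.6154 A
  P_R1 = I_R1² × R1 = (0.6154)² × 39 = 14.77 W

Final answers:
1. V_2 = 0.9912 V
2. I_R1 = 0.6154 A
3. P_R1 = 14.77 W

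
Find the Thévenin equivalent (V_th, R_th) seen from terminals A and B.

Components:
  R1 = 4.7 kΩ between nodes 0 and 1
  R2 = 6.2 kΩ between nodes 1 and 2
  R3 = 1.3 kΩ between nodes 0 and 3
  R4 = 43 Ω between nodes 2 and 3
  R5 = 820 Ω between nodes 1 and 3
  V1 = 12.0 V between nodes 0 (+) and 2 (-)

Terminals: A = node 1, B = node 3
Step 1 — V_th is the open-circuit voltage V_A - V_B (nothing connected across the terminals).
Nodal analysis, taking node 2 as the 0 V reference.
Source V1 fixes V_0 = 12 V.
KCL at each unknown node (sum of currents leaving = 0; resistances in Ω):
  Node 1: (V_1 - 12)/4700 + (V_1 - 0)/6200 + (V_1 - V_3)/820 = 0
  Node 3: (V_3 - 12)/1300 + (V_3 - 0)/43 + (V_3 - V_1)/820 = 0
Collecting terms (coefficients in siemens):
  0.001594·V_1 - 0.00122·V_3 = 0.002553
  0.02524·V_3 - 0.00122·V_1 = 0.009231
Determinant D = (0.001594)(0.02524) - (-0.00122)(-0.00122) = 0.00003874
V_1 = [(0.002553)(0.02524) - (-0.00122)(0.009231)]/D = 1.954 V
V_3 = [(0.001594)(0.009231) - (0.002553)(-0.00122)]/D = 0.4601 V
V_th = V_1 - V_3 = 1.954 - 0.4601 = 1.494 V
Step 2 — R_th: zero the source — replace V1 by a short circuit (node 2 merges into node 0) — and find the resistance seen between A (node 1) and B (node 3).
Reduce the network between node 1 (A) and node 3 (B) by series/parallel combination:
  Rp1 = R1 ‖ R2 (parallel, both between nodes 0 and 1) = 1/(1/4700 + 1/6200) = 2673 Ω
  Rp2 = R3 ‖ R4 (parallel, both between nodes 0 and 3) = 1/(1/1300 + 1/43) = 41.62 Ω
  Rs1 = Rp1 + Rp2 (series, joined only at node 0) = 2673 + 41.62 = 2715 Ω
  Rp3 = R5 ‖ Rs1 (parallel, both between nodes 1 and 3) = 1/(1/820 + 1/2715) = 629.8 Ω
R_th = 629.8 Ω

Final answer: V_th = 1.494 V, R_th = 629.8 Ω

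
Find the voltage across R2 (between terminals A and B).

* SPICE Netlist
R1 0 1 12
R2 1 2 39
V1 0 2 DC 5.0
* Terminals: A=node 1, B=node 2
R1 and R2 are in series across V1 (node 0 → node 1 → node 2), and the output A–B is taken across R2, so this is a voltage divider.
Series current: I = V1/(R1 + R2) = 5/(12 + 39) = 5/51 = 0.09804 A
V_R2 = I × R2 = V1 × R2/(R1 + R2) = 5 × 39/51 = 3.824 V

Final answer: 3.824 V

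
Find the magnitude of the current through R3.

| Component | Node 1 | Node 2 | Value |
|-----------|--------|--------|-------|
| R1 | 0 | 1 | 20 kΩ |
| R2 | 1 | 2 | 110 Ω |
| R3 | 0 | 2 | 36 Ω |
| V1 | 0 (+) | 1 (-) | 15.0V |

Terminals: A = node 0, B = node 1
Nodal analysis, taking node 1 as the 0 V reference.
Source V1 fixes V_0 = 15 V.
KCL at each unknown node (sum of currents leaving = 0; resistances in Ω):
  Node 2: (V_2 - 0)/110 + (V_2 - 15)/36 = 0
Collecting terms: 0.03687 × V_2 = 0.4167  =>  V_2 = 11.3 V
I_R3 = (V_0 - V_2)/R3 = (15 - 11.3)/36 = 0.1027 A
|I_R3| = 0.1027 A

Final answer: |I_R3| = 0.1027 A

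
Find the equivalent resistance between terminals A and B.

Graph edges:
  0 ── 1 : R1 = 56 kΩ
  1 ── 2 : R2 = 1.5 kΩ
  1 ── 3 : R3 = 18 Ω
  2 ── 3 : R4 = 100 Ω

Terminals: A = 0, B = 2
Reduce the network between node 0 (A) and node 2 (B) by series/parallel combination:
  Rs1 = R3 + R4 (series, joined only at node 3) = 18 + 100 = 118 Ω
  Rp1 = R2 ‖ Rs1 (parallel, both between nodes 1 and 2) = 1/(1/1500 + 1/118) = 109.4 Ω
  Rs2 = R1 + Rp1 (series, joined only at node 1) = 56000 + 109.4 = 56110 Ω
R_eq = 56.11 kΩ

Final answer: 56.11 kΩ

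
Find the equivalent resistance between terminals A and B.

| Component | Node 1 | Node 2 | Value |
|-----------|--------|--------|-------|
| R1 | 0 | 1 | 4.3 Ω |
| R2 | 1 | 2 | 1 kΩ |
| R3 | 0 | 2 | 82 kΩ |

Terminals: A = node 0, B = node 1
Reduce the network between node 0 (A) and node 1 (B) by series/parallel combination:
  Rs1 = R3 + R2 (series, joined only at node 2) = 82000 + 1000 = 83000 Ω
  Rp1 = R1 ‖ Rs1 (parallel, both between nodes 0 and 1) = 1/(1/4.3 + 1/83000) = 4.3 Ω
R_eq = 4.3 Ω

Final answer: 4.3 Ω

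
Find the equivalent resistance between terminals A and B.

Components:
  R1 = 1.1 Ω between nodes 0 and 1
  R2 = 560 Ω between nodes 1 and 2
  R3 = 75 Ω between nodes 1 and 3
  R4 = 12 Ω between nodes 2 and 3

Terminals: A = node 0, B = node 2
Reduce the network between node 0 (A) and node 2 (B) by series/parallel combination:
  Rs1 = R3 + R4 (series, joined only at node 3) = 75 + 12 = 87 Ω
  Rp1 = R2 ‖ Rs1 (parallel, both between nodes 1 and 2) = 1/(1/560 + 1/87) = 75.3 Ω
  Rs2 = R1 + Rp1 (series, joined only at node 1) = 1.1 + 75.3 = 76.4 Ω
R_eq = 76.4 Ω

Final answer: 76.4 Ω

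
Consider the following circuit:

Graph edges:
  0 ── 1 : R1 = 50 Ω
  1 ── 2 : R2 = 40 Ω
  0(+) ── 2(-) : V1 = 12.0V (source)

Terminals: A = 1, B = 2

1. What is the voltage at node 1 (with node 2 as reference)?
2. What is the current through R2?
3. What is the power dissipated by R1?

Nodal analysis, taking node 2 as the 0 V reference.
Source V1 fixes V_0 = 12 V.
KCL at each unknown node (sum of currents leaving = 0; resistances in Ω):
  Node 1: (V_1 - 12)/50 + (V_1 - 0)/40 = 0
Collecting terms: 0.045 × V_1 = 0.24  =>  V_1 = 5.333 V
Part 1:
  Read off the nodal solution: V_1 = 5.333 V
Part 2:
  I_R2 = (V_1 - V_2)/R2 = (5.333 - 0)/40 = 0.1333 A
  Magnitude: I_R2 = 0.1333 A
Part 3:
  I_R1 = (V_0 - V_1)/R1 = (12 - 5.333)/50 = 0.1333 A
  P_R1 = I_R1² × R1 = (0.1333)² × 50 = 0.8889 W

Final answers:
1. V_1 = 5.333 V
2. I_R2 = 0.1333 A
3. P_R1 = 0.8889 W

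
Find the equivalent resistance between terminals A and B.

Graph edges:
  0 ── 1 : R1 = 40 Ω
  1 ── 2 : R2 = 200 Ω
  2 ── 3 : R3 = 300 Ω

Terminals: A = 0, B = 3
Reduce the network between node 0 (A) and node 3 (B) by series/parallel combination:
  Rs1 = R1 + R2 (series, joined only at node 1) = 40 + 200 = 240 Ω
  Rs2 = R3 + Rs1 (series, joined only at node 2) = 300 + 240 = 540 Ω
R_eq = 540 Ω

Final answer: 540 Ω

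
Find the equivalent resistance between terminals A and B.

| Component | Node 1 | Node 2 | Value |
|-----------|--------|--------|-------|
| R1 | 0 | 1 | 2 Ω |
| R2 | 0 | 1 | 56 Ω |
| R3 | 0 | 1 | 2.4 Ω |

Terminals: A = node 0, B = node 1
Reduce the network between node 0 (A) and node 1 (B) by series/parallel combination:
  Rp1 = R1 ‖ R2 ‖ R3 (parallel, all between nodes 0 and 1) = 1/(1/2 + 1/56 + 1/2.4) = 1.07 Ω
R_eq = 1.07 Ω

Final answer: 1.07 Ω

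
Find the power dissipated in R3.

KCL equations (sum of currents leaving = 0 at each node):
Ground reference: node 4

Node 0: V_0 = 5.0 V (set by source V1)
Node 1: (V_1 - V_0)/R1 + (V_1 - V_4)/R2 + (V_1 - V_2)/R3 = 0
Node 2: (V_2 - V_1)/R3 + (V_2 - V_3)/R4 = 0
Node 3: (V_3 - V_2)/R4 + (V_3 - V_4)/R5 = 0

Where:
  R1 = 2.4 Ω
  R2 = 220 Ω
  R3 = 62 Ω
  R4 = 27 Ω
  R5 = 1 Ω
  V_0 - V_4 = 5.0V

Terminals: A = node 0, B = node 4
Nodal analysis, taking node 4 as the 0 V reference.
Source V1 fixes V_0 = 5 V.
KCL at each unknown node (sum of currents leaving = 0; resistances in Ω):
  Node 1: (V_1 - 5)/2.4 + (V_1 - 0)/220 + (V_1 - V_2)/62 = 0
  Node 2: (V_2 - V_1)/62 + (V_2 - V_3)/27 = 0
  Node 3: (V_3 - V_2)/27 + (V_3 - 0)/1 = 0
Collecting terms (coefficients in siemens):
  0.4373·V_1 - 0.01613·V_2 = 2.083
  0.05317·V_2 - 0.01613·V_1 - 0.03704·V_3 = 0
  1.037·V_3 - 0.03704·V_2 = 0
Solving these 3 simultaneous equations (Gaussian elimination) gives:
  V_1 = 4.819 V, V_2 = 1.499 V, V_3 = 0.05354 V
I_R3 = (V_1 - V_2)/R3 = (4.819 - 1.499)/62 = 0.05354 A
P_R3 = I_R3² × R3 = (0.05354)² × 62 = 0.1777 W

Final answer: 0.1777 W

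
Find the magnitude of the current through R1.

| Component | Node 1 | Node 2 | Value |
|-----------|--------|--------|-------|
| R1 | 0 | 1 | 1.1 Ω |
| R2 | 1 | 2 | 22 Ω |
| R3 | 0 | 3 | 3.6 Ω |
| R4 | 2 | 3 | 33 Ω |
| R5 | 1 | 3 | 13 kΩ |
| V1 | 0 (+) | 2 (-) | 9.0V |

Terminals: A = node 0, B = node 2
Nodal analysis, taking node 2 as the 0 V reference.
Source V1 fixes V_0 = 9 V.
KCL at each unknown node (sum of currents leaving = 0; resistances in Ω):
  Node 1: (V_1 - 9)/1.1 + (V_1 - 0)/22 + (V_1 - V_3)/13000 = 0
  Node 3: (V_3 - 9)/3.6 + (V_3 - 0)/33 + (V_3 - V_1)/13000 = 0
Collecting terms (coefficients in siemens):
  0.9546·V_1 - 0.00007692·V_3 = 8.182
  0.3082·V_3 - 0.00007692·V_1 = 2.5
Determinant D = (0.9546)(0.3082) - (-0.00007692)(-0.00007692) = 0.2942
V_1 = [(8.182)(0.3082) - (-0.00007692)(2.5)]/D = 8.571 V
V_3 = [(0.9546)(2.5) - (8.182)(-0.00007692)]/D = 8.115 V
I_R1 = (V_0 - V_1)/R1 = (9 - 8.571)/1.1 = 0.3896 A
|I_R1| = 0.3896 A

Final answer: |I_R1| = 0.3896 A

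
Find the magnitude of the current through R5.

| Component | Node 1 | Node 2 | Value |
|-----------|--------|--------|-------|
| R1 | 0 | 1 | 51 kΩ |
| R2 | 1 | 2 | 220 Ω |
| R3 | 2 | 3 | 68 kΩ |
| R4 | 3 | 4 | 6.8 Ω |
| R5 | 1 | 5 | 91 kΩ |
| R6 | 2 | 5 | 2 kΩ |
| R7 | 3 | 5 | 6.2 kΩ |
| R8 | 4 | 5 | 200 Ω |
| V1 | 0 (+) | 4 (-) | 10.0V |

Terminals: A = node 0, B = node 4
Nodal analysis, taking node 4 as the 0 V reference.
Source V1 fixes V_0 = 10 V.
KCL at each unknown node (sum of currents leaving = 0; resistances in Ω):
  Node 1: (V_1 - 10)/51000 + (V_1 - V_2)/220 + (V_1 - V_5)/91000 = 0
  Node 2: (V_2 - V_1)/220 + (V_2 - V_3)/68000 + (V_2 - V_5)/2000 = 0
  Node 3: (V_3 - V_2)/68000 + (V_3 - 0)/6.8 + (V_3 - V_5)/6200 = 0
  Node 5: (V_5 - V_1)/91000 + (V_5 - V_2)/2000 + (V_5 - V_3)/6200 + (V_5 - 0)/200 = 0
Collecting terms (coefficients in siemens):
  0.004576·V_1 - 0.004545·V_2 - 0.00001099·V_5 = 0.0001961
  0.00506·V_2 - 0.004545·V_1 - 0.00001471·V_3 - 0.0005·V_5 = 0
  0.1472·V_3 - 0.00001471·V_2 - 0.0001613·V_5 = 0
  0.005672·V_5 - 0.00001099·V_1 - 0.0005·V_2 - 0.0001613·V_3 = 0
Solving these 4 simultaneous equations (Gaussian elimination) gives:
  V_1 = 0.4307 V, V_2 = 0.3903 V, V_3 = 0.0000776 V, V_5 = 0.03524 V
I_R5 = (V_1 - V_5)/R5 = (0.4307 - 0.03524)/91000 = 0.000004345 A
|I_R5| = 0.000004345 A

Final answer: |I_R5| = 4.345e-06 A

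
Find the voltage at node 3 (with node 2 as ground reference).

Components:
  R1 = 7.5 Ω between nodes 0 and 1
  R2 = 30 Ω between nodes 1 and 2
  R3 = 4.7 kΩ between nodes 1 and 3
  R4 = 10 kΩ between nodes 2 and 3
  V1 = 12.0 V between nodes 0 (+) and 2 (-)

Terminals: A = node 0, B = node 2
Nodal analysis, taking node 2 as the 0 V reference.
Source V1 fixes V_0 = 12 V.
KCL at each unknown node (sum of currents leaving = 0; resistances in Ω):
  Node 1: (V_1 - 12)/7.5 + (V_1 - 0)/30 + (V_1 - V_3)/4700 = 0
  Node 3: (V_3 - V_1)/4700 + (V_3 - 0)/10000 = 0
Collecting terms (coefficients in siemens):
  0.1669·V_1 - 0.0002128·V_3 = 1.6
  0.0003128·V_3 - 0.0002128·V_1 = 0
Determinant D = (0.1669)(0.0003128) - (-0.0002128)(-0.0002128) = 0.00005215
V_1 = [(1.6)(0.0003128) - (-0.0002128)(0)]/D = 9.596 V
V_3 = [(0.1669)(0) - (1.6)(-0.0002128)]/D = 6.528 V
The requested potential is V_3 = 6.528 V.

Final answer: V_3 = 6.528 V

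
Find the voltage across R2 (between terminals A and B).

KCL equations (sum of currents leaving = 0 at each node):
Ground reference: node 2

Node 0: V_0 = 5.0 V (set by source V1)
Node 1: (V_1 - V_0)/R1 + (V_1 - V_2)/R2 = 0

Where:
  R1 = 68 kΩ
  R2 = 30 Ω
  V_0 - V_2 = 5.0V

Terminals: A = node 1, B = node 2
R1 and R2 are in series across V1 (node 0 → node 1 → node 2), and the output A–B is taken across R2, so this is a voltage divider.
Series current: I = V1/(R1 + R2) = 5/(68000 + 30) = 5/68030 = 0.0000735 A
V_R2 = I × R2 = V1 × R2/(R1 + R2) = 5 × 30/68030 = 0.002205 V

Final answer: 0.002205 V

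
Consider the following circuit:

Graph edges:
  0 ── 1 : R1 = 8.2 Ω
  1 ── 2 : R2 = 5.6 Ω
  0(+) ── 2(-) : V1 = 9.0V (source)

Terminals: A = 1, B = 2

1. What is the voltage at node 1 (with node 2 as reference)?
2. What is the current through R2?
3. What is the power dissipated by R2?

Nodal analysis, taking node 2 as the 0 V reference.
Source V1 fixes V_0 = 9 V.
KCL at each unknown node (sum of currents leaving = 0; resistances in Ω):
  Node 1: (V_1 - 9)/8.2 + (V_1 - 0)/5.6 = 0
Collecting terms: 0.3005 × V_1 = 1.098  =>  V_1 = 3.652 V
Part 1:
  Read off the nodal solution: V_1 = 3.652 V
Part 2:
  I_R2 = (V_1 - V_2)/R2 = (3.652 - 0)/5.6 = 0.6522 A
  Magnitude: I_R2 = 0.6522 A
Part 3:
  I_R2 = (V_1 - V_2)/R2 = (3.652 - 0)/5.6 = 0.6522 A
  P_R2 = I_R2² × R2 = (0.6522)² × 5.6 = 2.382 W

Final answers:
1. V_1 = 3.652 V
2. I_R2 = 0.6522 A
3. P_R2 = 2.382 W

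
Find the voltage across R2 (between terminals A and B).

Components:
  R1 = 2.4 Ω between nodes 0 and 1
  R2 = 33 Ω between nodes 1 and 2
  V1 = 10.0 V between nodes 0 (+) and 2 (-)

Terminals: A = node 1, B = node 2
R1 and R2 are in series across V1 (node 0 → node 1 → node 2), and the output A–B is taken across R2, so this is a voltage divider.
Series current: I = V1/(R1 + R2) = 10/(2.4 + 33) = 10/35.4 = 0.2825 A
V_R2 = I × R2 = V1 × R2/(R1 + R2) = 10 × 33/35.4 = 9.322 V

Final answer: 9.322 V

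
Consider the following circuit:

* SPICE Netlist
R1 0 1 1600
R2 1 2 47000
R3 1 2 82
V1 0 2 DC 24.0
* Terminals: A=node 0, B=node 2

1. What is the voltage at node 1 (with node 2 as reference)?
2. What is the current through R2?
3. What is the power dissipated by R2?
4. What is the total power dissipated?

Nodal analysis, taking node 2 as the 0 V reference.
Source V1 fixes V_0 = 24 V.
KCL at each unknown node (sum of currents leaving = 0; resistances in Ω):
  Node 1: (V_1 - 24)/1600 + (V_1 - 0)/47000 + (V_1 - 0)/82 = 0
Collecting terms: 0.01284 × V_1 = 0.015  =>  V_1 = 1.168 V
Part 1:
  Read off the nodal solution: V_1 = 1.168 V
Part 2:
  I_R2 = (V_1 - V_2)/R2 = (1.168 - 0)/47000 = 0.00002485 A
  Magnitude: I_R2 = 0.00002485 A
Part 3:
  I_R2 = (V_1 - V_2)/R2 = (1.168 - 0)/47000 = 0.00002485 A
  P_R2 = I_R2² × R2 = (0.00002485)² × 47000 = 0.00002903 W
Part 4:
  Power in each resistor, P = (ΔV)²/R:
    P_R1 = (24 - 1.168)²/1600 = 0.3258 W
    P_R2 = (1.168 - 0)²/47000 = 0.00002903 W
    P_R3 = (1.168 - 0)²/82 = 0.01664 W
  P_total = P_R1 + P_R2 + P_R3 = 0.3425 W

Final answers:
1. V_1 = 1.168 V
2. I_R2 = 2.485e-05 A
3. P_R2 = 2.903e-05 W
4. P_total = 0.3425 W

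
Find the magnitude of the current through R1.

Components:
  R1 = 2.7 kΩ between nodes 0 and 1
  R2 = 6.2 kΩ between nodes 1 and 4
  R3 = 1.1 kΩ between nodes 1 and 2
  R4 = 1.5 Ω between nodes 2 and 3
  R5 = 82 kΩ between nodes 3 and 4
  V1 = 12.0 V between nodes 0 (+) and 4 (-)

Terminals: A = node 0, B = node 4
Nodal analysis, taking node 4 as the 0 V reference.
Source V1 fixes V_0 = 12 V.
KCL at each unknown node (sum of currents leaving = 0; resistances in Ω):
  Node 1: (V_1 - 12)/2700 + (V_1 - 0)/6200 + (V_1 - V_2)/1100 = 0
  Node 2: (V_2 - V_1)/1100 + (V_2 - V_3)/1.5 = 0
  Node 3: (V_3 - V_2)/1.5 + (V_3 - 0)/82000 = 0
Collecting terms (coefficients in siemens):
  0.001441·V_1 - 0.0009091·V_2 = 0.004444
  0.6676·V_2 - 0.0009091·V_1 - 0.6667·V_3 = 0
  0.6667·V_3 - 0.6667·V_2 = 0
Solving these 3 simultaneous equations (Gaussian elimination) gives:
  V_1 = 8.175 V, V_2 = 8.066 V, V_3 = 8.066 V
I_R1 = (V_0 - V_1)/R1 = (12 - 8.175)/2700 = 0.001417 A
|I_R1| = 0.001417 A

Final answer: |I_R1| = 0.001417 A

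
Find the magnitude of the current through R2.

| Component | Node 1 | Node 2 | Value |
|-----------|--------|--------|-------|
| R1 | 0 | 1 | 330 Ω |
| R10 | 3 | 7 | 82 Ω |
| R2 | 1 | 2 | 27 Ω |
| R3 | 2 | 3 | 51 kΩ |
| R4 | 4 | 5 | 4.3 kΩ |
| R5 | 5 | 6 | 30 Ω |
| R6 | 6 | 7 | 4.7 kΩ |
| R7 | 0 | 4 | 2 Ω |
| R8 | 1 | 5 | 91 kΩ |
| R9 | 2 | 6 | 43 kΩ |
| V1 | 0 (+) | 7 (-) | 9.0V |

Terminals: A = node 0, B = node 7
Nodal analysis, taking node 7 as the 0 V reference.
Source V1 fixes V_0 = 9 V.
KCL at each unknown node (sum of currents leaving = 0; resistances in Ω):
  Node 1: (V_1 - 9)/330 + (V_1 - V_2)/27 + (V_1 - V_5)/91000 = 0
  Node 2: (V_2 - V_1)/27 + (V_2 - V_3)/51000 + (V_2 - V_6)/43000 = 0
  Node 3: (V_3 - V_2)/51000 + (V_3 - 0)/82 = 0
  Node 4: (V_4 - V_5)/4300 + (V_4 - 9)/2 = 0
  Node 5: (V_5 - V_4)/4300 + (V_5 - V_6)/30 + (V_5 - V_1)/91000 = 0
  Node 6: (V_6 - V_5)/30 + (V_6 - 0)/4700 + (V_6 - V_2)/43000 = 0
Collecting terms (coefficients in siemens):
  0.04008·V_1 - 0.03704·V_2 - 0.00001099·V_5 = 0.02727
  0.03708·V_2 - 0.03704·V_1 - 0.00001961·V_3 - 0.00002326·V_6 = 0
  0.01221·V_3 - 0.00001961·V_2 = 0
  0.5002·V_4 - 0.0002326·V_5 = 4.5
  0.03358·V_5 - 0.00001099·V_1 - 0.0002326·V_4 - 0.03333·V_6 = 0
  0.03357·V_6 - 0.00002326·V_2 - 0.03333·V_5 = 0
Solving these 6 simultaneous equations (Gaussian elimination) gives:
  V_1 = 8.898 V, V_2 = 8.891 V, V_3 = 0.01427 V, V_4 = 8.998 V
  V_5 = 5.013 V, V_6 = 4.984 V
I_R2 = (V_1 - V_2)/R2 = (8.898 - 8.891)/27 = 0.0002649 A
|I_R2| = 0.0002649 A

Final answer: |I_R2| = 0.0002649 A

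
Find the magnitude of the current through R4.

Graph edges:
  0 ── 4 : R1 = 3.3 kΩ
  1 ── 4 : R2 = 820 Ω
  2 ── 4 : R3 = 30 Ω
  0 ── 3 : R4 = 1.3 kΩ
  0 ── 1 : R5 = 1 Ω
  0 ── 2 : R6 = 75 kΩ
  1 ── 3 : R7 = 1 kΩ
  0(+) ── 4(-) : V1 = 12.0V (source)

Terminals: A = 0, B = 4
Nodal analysis, taking node 4 as the 0 V reference.
Source V1 fixes V_0 = 12 V.
KCL at each unknown node (sum of currents leaving = 0; resistances in Ω):
  Node 1: (V_1 - 0)/820 + (V_1 - 12)/1 + (V_1 - V_3)/1000 = 0
  Node 2: (V_2 - 0)/30 + (V_2 - 12)/75000 = 0
  Node 3: (V_3 - 12)/1300 + (V_3 - V_1)/1000 = 0
Collecting terms (coefficients in siemens):
  1.002·V_1 - 0.001·V_3 = 12
  0.03335·V_2 = 0.00016
  0.001769·V_3 - 0.001·V_1 = 0.009231
Solving these 3 simultaneous equations (Gaussian elimination) gives:
  V_1 = 11.99 V, V_2 = 0.004798 V, V_3 = 11.99 V
I_R4 = (V_0 - V_3)/R4 = (12 - 11.99)/1300 = 0.000006352 A
|I_R4| = 0.000006352 A

Final answer: |I_R4| = 6.352e-06 A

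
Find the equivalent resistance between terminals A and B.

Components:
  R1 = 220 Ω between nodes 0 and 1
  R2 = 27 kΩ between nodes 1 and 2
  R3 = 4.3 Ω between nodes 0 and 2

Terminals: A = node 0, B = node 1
Reduce the network between node 0 (A) and node 1 (B) by series/parallel combination:
  Rs1 = R3 + R2 (series, joined only at node 2) = 4.3 + 27000 = 27000 Ω
  Rp1 = R1 ‖ Rs1 (parallel, both between nodes 0 and 1) = 1/(1/220 + 1/27000) = 218.2 Ω
R_eq = 218.2 Ω

Final answer: 218.2 Ω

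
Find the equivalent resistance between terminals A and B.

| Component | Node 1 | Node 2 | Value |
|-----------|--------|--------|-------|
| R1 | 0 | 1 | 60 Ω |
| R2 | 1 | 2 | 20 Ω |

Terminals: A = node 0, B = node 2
Reduce the network between node 0 (A) and node 2 (B) by series/parallel combination:
  Rs1 = R1 + R2 (series, joined only at node 1) = 60 + 20 = 80 Ω
R_eq = 80 Ω

Final answer: 80 Ω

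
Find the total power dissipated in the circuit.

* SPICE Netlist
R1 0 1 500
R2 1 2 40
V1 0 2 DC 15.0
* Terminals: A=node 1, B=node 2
Nodal analysis, taking node 2 as the 0 V reference.
Source V1 fixes V_0 = 15 V.
KCL at each unknown node (sum of currents leaving = 0; resistances in Ω):
  Node 1: (V_1 - 15)/500 + (V_1 - 0)/40 = 0
Collecting terms: 0.027 × V_1 = 0.03  =>  V_1 = 1.111 V
Power in each resistor, P = (ΔV)²/R:
  P_R1 = (15 - 1.111)²/500 = 0.3858 W
  P_R2 = (1.111 - 0)²/40 = 0.03086 W
P_total = P_R1 + P_R2 = 0.4167 W

Final answer: 0.4167 W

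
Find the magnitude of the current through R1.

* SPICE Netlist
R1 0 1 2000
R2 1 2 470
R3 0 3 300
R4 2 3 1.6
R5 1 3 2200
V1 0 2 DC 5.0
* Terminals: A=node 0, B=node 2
Nodal analysis, taking node 2 as the 0 V reference.
Source V1 fixes V_0 = 5 V.
KCL at each unknown node (sum of currents leaving = 0; resistances in Ω):
  Node 1: (V_1 - 5)/2000 + (V_1 - 0)/470 + (V_1 - V_3)/2200 = 0
  Node 3: (V_3 - 5)/300 + (V_3 - 0)/1.6 + (V_3 - V_1)/2200 = 0
Collecting terms (coefficients in siemens):
  0.003082·V_1 - 0.0004545·V_3 = 0.0025
  0.6288·V_3 - 0.0004545·V_1 = 0.01667
Determinant D = (0.003082)(0.6288) - (-0.0004545)(-0.0004545) = 0.001938
V_1 = [(0.0025)(0.6288) - (-0.0004545)(0.01667)]/D = 0.8151 V
V_3 = [(0.003082)(0.01667) - (0.0025)(-0.0004545)]/D = 0.0271 V
I_R1 = (V_0 - V_1)/R1 = (5 - 0.8151)/2000 = 0.002092 A
|I_R1| = 0.002092 A

Final answer: |I_R1| = 0.002092 A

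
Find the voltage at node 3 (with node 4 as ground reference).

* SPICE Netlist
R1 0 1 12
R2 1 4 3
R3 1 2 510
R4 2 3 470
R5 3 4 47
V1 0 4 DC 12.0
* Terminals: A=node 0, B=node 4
Nodal analysis, taking node 4 as the 0 V reference.
Source V1 fixes V_0 = 12 V.
KCL at each unknown node (sum of currents leaving = 0; resistances in Ω):
  Node 1: (V_1 - 12)/12 + (V_1 - 0)/3 + (V_1 - V_2)/510 = 0
  Node 2: (V_2 - V_1)/510 + (V_2 - V_3)/470 = 0
  Node 3: (V_3 - V_2)/470 + (V_3 - 0)/47 = 0
Collecting terms (coefficients in siemens):
  0.4186·V_1 - 0.001961·V_2 = 1
  0.004088·V_2 - 0.001961·V_1 - 0.002128·V_3 = 0
  0.0234·V_3 - 0.002128·V_2 = 0
Solving these 3 simultaneous equations (Gaussian elimination) gives:
  V_1 = 2.394 V, V_2 = 1.205 V, V_3 = 0.1096 V
The requested potential is V_3 = 0.1096 V.

Final answer: V_3 = 0.1096 V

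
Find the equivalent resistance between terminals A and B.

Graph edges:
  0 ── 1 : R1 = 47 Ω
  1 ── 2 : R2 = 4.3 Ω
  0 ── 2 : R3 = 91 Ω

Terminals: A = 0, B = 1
Reduce the network between node 0 (A) and node 1 (B) by series/parallel combination:
  Rs1 = R3 + R2 (series, joined only at node 2) = 91 + 4.3 = 95.3 Ω
  Rp1 = R1 ‖ Rs1 (parallel, both between nodes 0 and 1) = 1/(1/47 + 1/95.3) = 31.48 Ω
R_eq = 31.48 Ω

Final answer: 31.48 Ω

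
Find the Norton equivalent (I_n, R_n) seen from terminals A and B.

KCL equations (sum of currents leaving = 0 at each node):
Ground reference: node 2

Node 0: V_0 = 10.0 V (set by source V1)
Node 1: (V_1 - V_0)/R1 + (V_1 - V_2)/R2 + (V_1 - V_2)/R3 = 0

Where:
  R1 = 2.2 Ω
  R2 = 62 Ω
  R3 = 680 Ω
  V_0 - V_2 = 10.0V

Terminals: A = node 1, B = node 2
Find the Thévenin equivalent first; then I_n = V_th/R_th and R_n = R_th.
Step 1 — V_th is the open-circuit voltage V_A - V_B (nothing connected across the terminals).
Nodal analysis, taking node 2 as the 0 V reference.
Source V1 fixes V_0 = 10 V.
KCL at each unknown node (sum of currents leaving = 0; resistances in Ω):
  Node 1: (V_1 - 10)/2.2 + (V_1 - 0)/62 + (V_1 - 0)/680 = 0
Collecting terms: 0.4721 × V_1 = 4.545  =>  V_1 = 9.627 V
V_th = V_1 - V_2 = 9.627 - 0 = 9.627 V
Step 2 — R_th: zero the source — replace V1 by a short circuit (node 2 merges into node 0) — and find the resistance seen between A (node 1) and B (node 0).
Reduce the network between node 1 (A) and node 0 (B) by series/parallel combination:
  Rp1 = R1 ‖ R2 ‖ R3 (parallel, all between nodes 0 and 1) = 1/(1/2.2 + 1/62 + 1/680) = 2.118 Ω
R_th = 2.118 Ω
I_n = V_th/R_th = 9.627/2.118 = 4.545 A, and R_n = R_th = 2.118 Ω

Final answer: I_n = 4.545 A, R_n = 2.118 Ω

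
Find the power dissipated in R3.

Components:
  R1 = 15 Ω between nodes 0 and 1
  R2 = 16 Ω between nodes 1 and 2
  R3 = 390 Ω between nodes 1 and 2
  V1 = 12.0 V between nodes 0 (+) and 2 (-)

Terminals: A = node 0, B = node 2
Nodal analysis, taking node 2 as the 0 V reference.
Source V1 fixes V_0 = 12 V.
KCL at each unknown node (sum of currents leaving = 0; resistances in Ω):
  Node 1: (V_1 - 12)/15 + (V_1 - 0)/16 + (V_1 - 0)/390 = 0
Collecting terms: 0.1317 × V_1 = 0.8  =>  V_1 = 6.073 V
I_R3 = (V_1 - V_2)/R3 = (6.073 - 0)/390 = 0.01557 A
P_R3 = I_R3² × R3 = (0.01557)² × 390 = 0.09457 W

Final answer: 0.09457 W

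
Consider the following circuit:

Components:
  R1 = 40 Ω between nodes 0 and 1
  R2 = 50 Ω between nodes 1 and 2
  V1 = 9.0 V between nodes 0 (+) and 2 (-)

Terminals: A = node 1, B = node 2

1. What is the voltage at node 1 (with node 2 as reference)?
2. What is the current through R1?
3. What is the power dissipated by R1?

Nodal analysis, taking node 2 as the 0 V reference.
Source V1 fixes V_0 = 9 V.
KCL at each unknown node (sum of currents leaving = 0; resistances in Ω):
  Node 1: (V_1 - 9)/40 + (V_1 - 0)/50 = 0
Collecting terms: 0.045 × V_1 = 0.225  =>  V_1 = 5 V
Part 1:
  Read off the nodal solution: V_1 = 5 V
Part 2:
  I_R1 = (V_0 - V_1)/R1 = (9 - 5)/40 = 0.1 A
  Magnitude: I_R1 = 0.1 A
Part 3:
  I_R1 = (V_0 - V_1)/R1 = (9 - 5)/40 = 0.1 A
  P_R1 = I_R1² × R1 = (0.1)² × 40 = 0.4 W

Final answers:
1. V_1 = 5 V
2. I_R1 = 0.1 A
3. P_R1 = 0.4 W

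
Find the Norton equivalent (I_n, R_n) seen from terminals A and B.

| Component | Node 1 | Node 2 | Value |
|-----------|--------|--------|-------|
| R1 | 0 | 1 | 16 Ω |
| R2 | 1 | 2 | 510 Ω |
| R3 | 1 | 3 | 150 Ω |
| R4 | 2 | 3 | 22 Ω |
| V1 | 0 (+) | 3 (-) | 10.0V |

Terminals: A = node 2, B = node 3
Find the Thévenin equivalent first; then I_n = V_th/R_th and R_n = R_th.
Step 1 — V_th is the open-circuit voltage V_A - V_B (nothing connected across the terminals).
Nodal analysis, taking node 3 as the 0 V reference.
Source V1 fixes V_0 = 10 V.
KCL at each unknown node (sum of currents leaving = 0; resistances in Ω):
  Node 1: (V_1 - 10)/16 + (V_1 - V_2)/510 + (V_1 - 0)/150 = 0
  Node 2: (V_2 - V_1)/510 + (V_2 - 0)/22 = 0
Collecting terms (coefficients in siemens):
  0.07113·V_1 - 0.001961·V_2 = 0.625
  0.04742·V_2 - 0.001961·V_1 = 0
Determinant D = (0.07113)(0.04742) - (-0.001961)(-0.001961) = 0.003369
V_1 = [(0.625)(0.04742) - (-0.001961)(0)]/D = 8.797 V
V_2 = [(0.07113)(0) - (0.625)(-0.001961)]/D = 0.3638 V
V_th = V_2 - V_3 = 0.3638 - 0 = 0.3638 V
Step 2 — R_th: zero the source — replace V1 by a short circuit (node 3 merges into node 0) — and find the resistance seen between A (node 2) and B (node 0).
Reduce the network between node 2 (A) and node 0 (B) by series/parallel combination:
  Rp1 = R1 ‖ R3 (parallel, both between nodes 0 and 1) = 1/(1/16 + 1/150) = 14.46 Ω
  Rs1 = R2 + Rp1 (series, joined only at node 1) = 510 + 14.46 = 524.5 Ω
  Rp2 = R4 ‖ Rs1 (parallel, both between nodes 0 and 2) = 1/(1/22 + 1/524.5) = 21.11 Ω
R_th = 21.11 Ω
I_n = V_th/R_th = 0.3638/21.11 = 0.01723 A, and R_n = R_th = 21.11 Ω

Final answer: I_n = 0.01723 A, R_n = 21.11 Ω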